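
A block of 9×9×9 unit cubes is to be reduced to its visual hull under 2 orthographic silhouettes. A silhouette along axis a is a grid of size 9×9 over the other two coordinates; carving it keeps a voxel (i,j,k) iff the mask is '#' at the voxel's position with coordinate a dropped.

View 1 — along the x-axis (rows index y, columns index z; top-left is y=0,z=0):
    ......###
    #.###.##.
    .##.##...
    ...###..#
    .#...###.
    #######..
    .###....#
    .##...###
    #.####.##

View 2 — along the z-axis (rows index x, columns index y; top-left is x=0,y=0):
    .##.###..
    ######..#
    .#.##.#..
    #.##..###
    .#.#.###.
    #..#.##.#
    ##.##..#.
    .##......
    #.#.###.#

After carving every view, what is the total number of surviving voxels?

initial block: 9^3 = 729
V1 x: intersect with YZ mask (44 set) -- 396 left
V2 z: intersect with XY mask (45 set) -- 217 left

voxel count = 217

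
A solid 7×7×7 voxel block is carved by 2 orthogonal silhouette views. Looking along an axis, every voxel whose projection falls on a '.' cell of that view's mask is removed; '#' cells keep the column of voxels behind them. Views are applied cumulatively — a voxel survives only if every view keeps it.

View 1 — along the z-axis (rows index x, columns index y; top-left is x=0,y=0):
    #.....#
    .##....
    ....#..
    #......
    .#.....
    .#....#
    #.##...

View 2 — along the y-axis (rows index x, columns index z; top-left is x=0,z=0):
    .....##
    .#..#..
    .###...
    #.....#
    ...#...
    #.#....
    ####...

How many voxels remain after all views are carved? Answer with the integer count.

start: 7×7×7 = 343 voxels
  1. axis=2 (XY plane), |mask|=12  ⇒  voxels=84
  2. axis=1 (XZ plane), |mask|=16  ⇒  voxels=30

remaining voxels: 30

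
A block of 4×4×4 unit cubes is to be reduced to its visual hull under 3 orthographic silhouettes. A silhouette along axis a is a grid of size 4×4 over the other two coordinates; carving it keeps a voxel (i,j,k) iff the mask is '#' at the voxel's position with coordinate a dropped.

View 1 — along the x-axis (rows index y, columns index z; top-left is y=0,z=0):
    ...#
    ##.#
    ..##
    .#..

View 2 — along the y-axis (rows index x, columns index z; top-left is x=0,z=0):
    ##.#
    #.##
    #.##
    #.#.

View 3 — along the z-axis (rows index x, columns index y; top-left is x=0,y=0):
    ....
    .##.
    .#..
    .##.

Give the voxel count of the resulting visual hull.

remaining voxels: 8

full grid |V| = 64
step 1: project along x, AND mask (7/16) → |grid| = 28
step 2: project along y, AND mask (11/16) → |grid| = 18
step 3: project along z, AND mask (5/16) → |grid| = 8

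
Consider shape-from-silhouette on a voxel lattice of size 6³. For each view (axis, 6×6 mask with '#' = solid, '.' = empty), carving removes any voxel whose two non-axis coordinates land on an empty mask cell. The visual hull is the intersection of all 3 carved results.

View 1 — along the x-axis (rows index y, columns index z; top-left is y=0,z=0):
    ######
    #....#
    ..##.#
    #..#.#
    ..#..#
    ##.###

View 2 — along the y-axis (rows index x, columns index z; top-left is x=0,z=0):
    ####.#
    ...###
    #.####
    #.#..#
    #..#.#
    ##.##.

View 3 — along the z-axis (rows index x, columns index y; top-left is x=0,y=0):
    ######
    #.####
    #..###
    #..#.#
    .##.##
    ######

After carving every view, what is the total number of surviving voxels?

voxel count = 71

start: 6×6×6 = 216 voxels
[1] x-view keeps 21 columns → grid now 126
[2] y-view keeps 23 columns → grid now 89
[3] z-view keeps 28 columns → grid now 71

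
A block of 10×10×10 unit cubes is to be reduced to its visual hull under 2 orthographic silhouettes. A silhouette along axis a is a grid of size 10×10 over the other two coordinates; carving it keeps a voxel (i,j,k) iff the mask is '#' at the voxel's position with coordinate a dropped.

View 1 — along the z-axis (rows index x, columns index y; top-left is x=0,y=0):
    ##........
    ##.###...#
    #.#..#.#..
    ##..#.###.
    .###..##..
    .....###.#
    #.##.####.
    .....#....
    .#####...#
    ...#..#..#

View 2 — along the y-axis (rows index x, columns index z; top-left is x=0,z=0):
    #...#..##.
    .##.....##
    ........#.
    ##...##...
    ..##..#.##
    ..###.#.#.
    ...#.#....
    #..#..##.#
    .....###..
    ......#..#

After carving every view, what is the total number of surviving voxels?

initial block: 10^3 = 1000
carve view 1 (along z, XY-mask fill 44/100): 440 voxels remain
carve view 2 (along y, XZ-mask fill 35/100): 148 voxels remain

148 voxels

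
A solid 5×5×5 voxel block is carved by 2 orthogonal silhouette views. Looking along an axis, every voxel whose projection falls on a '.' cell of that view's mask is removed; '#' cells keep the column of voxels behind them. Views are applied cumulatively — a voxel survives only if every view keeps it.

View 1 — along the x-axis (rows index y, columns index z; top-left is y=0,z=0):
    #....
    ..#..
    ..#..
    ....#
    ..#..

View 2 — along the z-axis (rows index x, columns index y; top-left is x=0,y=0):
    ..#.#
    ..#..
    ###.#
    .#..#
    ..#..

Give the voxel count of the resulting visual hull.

voxel count = 10

full grid |V| = 125
[1] x-view keeps 5 columns → grid now 25
[2] z-view keeps 10 columns → grid now 10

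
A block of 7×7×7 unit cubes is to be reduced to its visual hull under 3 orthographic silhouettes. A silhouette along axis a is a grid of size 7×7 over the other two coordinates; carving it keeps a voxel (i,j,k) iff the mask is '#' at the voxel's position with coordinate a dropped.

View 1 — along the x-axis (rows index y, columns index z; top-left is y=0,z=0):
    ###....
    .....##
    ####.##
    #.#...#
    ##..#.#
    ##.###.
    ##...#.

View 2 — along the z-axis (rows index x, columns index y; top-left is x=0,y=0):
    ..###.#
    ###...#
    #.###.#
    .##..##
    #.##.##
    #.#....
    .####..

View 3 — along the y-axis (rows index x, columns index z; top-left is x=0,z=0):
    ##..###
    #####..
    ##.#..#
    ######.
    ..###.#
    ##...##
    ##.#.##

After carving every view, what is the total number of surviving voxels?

initial block: 7^3 = 343
[1] x-view keeps 26 columns → grid now 182
[2] z-view keeps 28 columns → grid now 109
[3] y-view keeps 33 columns → grid now 75

|visual hull| = 75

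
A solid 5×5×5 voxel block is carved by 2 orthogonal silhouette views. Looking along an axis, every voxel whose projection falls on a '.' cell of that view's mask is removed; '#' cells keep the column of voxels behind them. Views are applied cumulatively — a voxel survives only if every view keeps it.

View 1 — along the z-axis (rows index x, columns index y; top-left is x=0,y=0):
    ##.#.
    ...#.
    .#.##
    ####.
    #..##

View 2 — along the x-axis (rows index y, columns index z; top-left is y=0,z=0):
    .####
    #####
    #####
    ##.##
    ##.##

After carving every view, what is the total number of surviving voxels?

start: 5×5×5 = 125 voxels
V1 z: intersect with XY mask (14 set) -- 70 left
V2 x: intersect with YZ mask (22 set) -- 60 left

voxel count = 60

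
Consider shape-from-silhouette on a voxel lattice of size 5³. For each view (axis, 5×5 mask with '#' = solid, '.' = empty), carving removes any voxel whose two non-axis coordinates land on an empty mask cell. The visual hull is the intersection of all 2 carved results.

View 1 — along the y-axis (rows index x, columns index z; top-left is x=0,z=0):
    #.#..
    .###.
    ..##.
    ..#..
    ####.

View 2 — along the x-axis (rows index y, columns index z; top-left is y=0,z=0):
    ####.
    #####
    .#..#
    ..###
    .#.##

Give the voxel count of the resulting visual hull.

voxel count = 39

initial block: 5^3 = 125
[1] y-view keeps 12 columns → grid now 60
[2] x-view keeps 17 columns → grid now 39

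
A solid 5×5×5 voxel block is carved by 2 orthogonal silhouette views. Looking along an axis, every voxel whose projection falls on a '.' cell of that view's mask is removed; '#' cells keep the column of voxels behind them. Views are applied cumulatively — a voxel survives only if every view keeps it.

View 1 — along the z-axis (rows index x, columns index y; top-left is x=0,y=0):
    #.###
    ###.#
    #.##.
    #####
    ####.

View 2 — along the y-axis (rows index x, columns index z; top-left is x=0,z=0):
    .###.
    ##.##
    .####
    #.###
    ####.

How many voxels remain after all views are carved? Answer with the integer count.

initial block: 5^3 = 125
V1 z: intersect with XY mask (20 set) -- 100 left
V2 y: intersect with XZ mask (19 set) -- 76 left

76 voxels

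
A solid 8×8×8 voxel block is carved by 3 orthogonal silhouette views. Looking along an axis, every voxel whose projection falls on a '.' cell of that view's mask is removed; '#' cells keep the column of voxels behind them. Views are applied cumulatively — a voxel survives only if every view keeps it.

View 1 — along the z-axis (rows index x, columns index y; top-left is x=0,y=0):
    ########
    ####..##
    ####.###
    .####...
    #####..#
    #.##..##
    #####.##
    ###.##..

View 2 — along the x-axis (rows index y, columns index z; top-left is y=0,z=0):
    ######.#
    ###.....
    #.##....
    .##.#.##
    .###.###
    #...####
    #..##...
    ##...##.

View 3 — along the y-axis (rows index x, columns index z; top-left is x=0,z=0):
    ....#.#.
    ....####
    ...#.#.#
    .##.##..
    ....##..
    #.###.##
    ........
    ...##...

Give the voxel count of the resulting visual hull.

start: 8×8×8 = 512 voxels
after view 1 [z-axis, 48 of 64 cells solid] → remaining = 384
after view 2 [x-axis, 36 of 64 cells solid] → remaining = 213
after view 3 [y-axis, 23 of 64 cells solid] → remaining = 62

voxel count = 62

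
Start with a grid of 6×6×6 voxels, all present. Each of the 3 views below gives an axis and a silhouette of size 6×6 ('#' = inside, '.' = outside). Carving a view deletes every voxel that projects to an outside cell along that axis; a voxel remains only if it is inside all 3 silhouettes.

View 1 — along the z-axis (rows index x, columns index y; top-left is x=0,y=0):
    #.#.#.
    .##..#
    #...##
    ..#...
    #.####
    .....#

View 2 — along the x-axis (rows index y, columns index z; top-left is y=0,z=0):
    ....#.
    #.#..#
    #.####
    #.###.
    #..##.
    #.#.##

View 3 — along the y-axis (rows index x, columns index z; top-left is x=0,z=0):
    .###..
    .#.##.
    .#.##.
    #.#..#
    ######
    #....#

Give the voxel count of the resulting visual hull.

remaining voxels: 32

before carving: 216 voxels (6×6×6)
carve view 1 (along z, XY-mask fill 16/36): 96 voxels remain
carve view 2 (along x, YZ-mask fill 20/36): 55 voxels remain
carve view 3 (along y, XZ-mask fill 20/36): 32 voxels remain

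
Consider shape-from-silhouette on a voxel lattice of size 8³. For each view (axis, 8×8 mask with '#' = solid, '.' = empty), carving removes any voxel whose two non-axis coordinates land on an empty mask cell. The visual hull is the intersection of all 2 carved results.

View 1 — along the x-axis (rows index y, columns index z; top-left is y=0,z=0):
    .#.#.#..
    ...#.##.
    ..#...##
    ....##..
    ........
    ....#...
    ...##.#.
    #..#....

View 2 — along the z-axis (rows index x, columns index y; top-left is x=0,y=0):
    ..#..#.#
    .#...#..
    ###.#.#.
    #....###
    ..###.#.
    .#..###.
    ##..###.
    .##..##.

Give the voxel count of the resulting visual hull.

before carving: 512 voxels (8×8×8)
step 1: project along x, AND mask (17/64) → |grid| = 136
step 2: project along z, AND mask (31/64) → |grid| = 66

voxel count = 66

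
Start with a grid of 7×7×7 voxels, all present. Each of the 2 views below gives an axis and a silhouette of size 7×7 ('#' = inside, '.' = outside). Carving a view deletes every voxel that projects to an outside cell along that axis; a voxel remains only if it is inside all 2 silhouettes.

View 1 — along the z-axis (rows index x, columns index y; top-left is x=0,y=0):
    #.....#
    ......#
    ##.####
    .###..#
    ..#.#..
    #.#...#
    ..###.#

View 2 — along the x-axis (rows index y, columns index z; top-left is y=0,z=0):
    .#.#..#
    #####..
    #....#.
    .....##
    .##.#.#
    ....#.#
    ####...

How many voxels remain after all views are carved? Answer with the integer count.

remaining voxels: 71

full grid |V| = 343
  1. axis=2 (XY plane), |mask|=22  ⇒  voxels=154
  2. axis=0 (YZ plane), |mask|=22  ⇒  voxels=71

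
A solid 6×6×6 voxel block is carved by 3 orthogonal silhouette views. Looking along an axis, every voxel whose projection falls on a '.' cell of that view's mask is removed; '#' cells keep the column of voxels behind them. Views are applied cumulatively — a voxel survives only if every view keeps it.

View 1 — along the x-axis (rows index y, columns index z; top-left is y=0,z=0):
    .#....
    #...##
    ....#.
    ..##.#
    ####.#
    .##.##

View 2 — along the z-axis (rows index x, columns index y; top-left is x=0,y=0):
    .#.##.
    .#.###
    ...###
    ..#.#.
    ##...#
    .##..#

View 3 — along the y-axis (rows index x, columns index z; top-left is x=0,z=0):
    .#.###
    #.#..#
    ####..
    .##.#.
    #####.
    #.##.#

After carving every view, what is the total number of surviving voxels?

remaining voxels: 37

full grid |V| = 216
step 1: project along x, AND mask (17/36) → |grid| = 102
step 2: project along z, AND mask (18/36) → |grid| = 60
step 3: project along y, AND mask (23/36) → |grid| = 37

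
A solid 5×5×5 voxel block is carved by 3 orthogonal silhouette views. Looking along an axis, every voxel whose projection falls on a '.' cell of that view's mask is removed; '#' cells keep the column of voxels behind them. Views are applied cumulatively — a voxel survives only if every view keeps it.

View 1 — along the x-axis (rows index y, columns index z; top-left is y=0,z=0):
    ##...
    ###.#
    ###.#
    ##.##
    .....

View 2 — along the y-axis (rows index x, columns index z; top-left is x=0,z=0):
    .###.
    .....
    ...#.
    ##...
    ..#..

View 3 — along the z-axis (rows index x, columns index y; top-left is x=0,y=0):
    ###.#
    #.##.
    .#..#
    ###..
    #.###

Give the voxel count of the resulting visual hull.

start: 5×5×5 = 125 voxels
V1 x: intersect with YZ mask (14 set) -- 70 left
V2 y: intersect with XZ mask (7 set) -- 18 left
V3 z: intersect with XY mask (16 set) -- 12 left

12 voxels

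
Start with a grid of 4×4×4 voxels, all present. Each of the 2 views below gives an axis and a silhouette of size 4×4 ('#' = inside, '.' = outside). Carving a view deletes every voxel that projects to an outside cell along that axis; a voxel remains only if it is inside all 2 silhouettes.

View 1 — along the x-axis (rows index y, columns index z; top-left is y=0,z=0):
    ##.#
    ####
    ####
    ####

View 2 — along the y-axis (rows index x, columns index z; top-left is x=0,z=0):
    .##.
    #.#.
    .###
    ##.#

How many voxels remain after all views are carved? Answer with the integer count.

37 voxels

before carving: 64 voxels (4×4×4)
after view 1 [x-axis, 15 of 16 cells solid] → remaining = 60
after view 2 [y-axis, 10 of 16 cells solid] → remaining = 37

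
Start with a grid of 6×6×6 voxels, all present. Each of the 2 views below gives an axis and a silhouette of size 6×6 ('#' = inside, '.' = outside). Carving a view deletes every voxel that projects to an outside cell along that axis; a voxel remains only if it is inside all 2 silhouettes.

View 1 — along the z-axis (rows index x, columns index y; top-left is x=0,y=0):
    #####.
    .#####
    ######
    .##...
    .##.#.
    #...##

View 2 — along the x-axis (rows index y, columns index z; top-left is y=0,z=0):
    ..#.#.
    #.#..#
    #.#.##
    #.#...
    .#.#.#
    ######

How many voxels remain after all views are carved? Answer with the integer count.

remaining voxels: 80

full grid |V| = 216
after view 1 [z-axis, 24 of 36 cells solid] → remaining = 144
after view 2 [x-axis, 20 of 36 cells solid] → remaining = 80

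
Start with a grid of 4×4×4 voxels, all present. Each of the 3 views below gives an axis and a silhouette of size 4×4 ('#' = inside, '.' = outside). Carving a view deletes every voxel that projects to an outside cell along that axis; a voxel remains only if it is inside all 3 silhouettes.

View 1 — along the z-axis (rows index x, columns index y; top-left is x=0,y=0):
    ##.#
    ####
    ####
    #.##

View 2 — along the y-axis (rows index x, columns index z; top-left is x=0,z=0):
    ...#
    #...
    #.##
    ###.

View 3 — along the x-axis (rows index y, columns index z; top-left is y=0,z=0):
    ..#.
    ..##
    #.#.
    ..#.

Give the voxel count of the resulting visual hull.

remaining voxels: 12

full grid |V| = 64
[1] z-view keeps 14 columns → grid now 56
[2] y-view keeps 8 columns → grid now 28
[3] x-view keeps 6 columns → grid now 12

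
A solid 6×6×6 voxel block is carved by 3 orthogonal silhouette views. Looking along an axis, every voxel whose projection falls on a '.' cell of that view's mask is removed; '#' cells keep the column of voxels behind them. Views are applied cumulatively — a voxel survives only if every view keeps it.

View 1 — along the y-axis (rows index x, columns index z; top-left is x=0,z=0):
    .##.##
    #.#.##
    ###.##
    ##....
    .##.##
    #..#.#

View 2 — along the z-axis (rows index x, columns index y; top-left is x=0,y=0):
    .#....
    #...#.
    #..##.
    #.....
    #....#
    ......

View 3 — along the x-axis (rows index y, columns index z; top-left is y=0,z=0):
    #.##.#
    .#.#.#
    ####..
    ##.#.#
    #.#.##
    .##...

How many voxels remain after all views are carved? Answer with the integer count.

initial block: 6^3 = 216
carve view 1 (along y, XZ-mask fill 22/36): 132 voxels remain
carve view 2 (along z, XY-mask fill 9/36): 37 voxels remain
carve view 3 (along x, YZ-mask fill 21/36): 24 voxels remain

remaining voxels: 24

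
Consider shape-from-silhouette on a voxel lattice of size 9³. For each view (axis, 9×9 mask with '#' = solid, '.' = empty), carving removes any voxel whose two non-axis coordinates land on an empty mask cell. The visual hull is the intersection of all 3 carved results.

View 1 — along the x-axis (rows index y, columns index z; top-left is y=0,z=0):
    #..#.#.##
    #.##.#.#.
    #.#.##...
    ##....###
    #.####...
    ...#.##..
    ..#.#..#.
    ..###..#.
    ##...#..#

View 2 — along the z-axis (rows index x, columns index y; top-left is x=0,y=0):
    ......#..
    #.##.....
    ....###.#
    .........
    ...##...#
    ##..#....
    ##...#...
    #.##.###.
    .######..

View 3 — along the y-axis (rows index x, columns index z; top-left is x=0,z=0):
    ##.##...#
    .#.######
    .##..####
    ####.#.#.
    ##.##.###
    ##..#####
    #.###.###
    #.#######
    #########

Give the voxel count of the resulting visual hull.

full grid |V| = 729
[1] x-view keeps 38 columns → grid now 342
[2] z-view keeps 29 columns → grid now 123
[3] y-view keeps 62 columns → grid now 99

|visual hull| = 99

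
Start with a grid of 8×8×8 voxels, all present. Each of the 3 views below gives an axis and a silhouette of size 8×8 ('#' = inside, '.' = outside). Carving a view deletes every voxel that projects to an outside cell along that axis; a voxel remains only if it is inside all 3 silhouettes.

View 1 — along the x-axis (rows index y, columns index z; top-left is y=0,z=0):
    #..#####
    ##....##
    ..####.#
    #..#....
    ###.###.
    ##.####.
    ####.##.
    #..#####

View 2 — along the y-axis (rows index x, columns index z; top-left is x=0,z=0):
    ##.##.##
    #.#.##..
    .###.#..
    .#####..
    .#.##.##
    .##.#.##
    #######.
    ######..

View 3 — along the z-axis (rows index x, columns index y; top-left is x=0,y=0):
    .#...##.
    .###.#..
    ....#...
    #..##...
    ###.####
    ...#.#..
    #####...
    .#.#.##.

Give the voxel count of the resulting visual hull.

voxel count = 93

full grid |V| = 512
V1 x: intersect with YZ mask (41 set) -- 328 left
V2 y: intersect with XZ mask (42 set) -- 211 left
V3 z: intersect with XY mask (29 set) -- 93 left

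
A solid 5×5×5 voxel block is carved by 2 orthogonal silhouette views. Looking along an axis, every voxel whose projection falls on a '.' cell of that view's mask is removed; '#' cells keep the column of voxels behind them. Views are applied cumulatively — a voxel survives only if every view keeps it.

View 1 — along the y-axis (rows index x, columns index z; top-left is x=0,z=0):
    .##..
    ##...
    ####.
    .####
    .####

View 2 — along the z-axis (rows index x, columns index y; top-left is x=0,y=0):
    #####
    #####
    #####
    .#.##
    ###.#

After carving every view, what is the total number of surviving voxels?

before carving: 125 voxels (5×5×5)
carve view 1 (along y, XZ-mask fill 16/25): 80 voxels remain
carve view 2 (along z, XY-mask fill 22/25): 68 voxels remain

|visual hull| = 68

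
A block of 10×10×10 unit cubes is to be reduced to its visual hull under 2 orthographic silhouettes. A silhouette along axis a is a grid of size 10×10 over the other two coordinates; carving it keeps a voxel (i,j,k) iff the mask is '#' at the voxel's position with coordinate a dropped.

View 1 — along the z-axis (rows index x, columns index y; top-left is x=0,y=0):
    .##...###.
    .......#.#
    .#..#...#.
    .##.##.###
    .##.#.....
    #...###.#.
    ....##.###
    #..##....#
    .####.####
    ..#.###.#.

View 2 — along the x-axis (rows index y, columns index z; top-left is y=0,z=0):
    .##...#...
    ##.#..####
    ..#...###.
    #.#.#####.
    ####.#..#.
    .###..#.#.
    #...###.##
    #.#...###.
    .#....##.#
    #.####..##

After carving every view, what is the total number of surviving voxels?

voxel count = 255

before carving: 1000 voxels (10×10×10)
carve view 1 (along z, XY-mask fill 47/100): 470 voxels remain
carve view 2 (along x, YZ-mask fill 54/100): 255 voxels remain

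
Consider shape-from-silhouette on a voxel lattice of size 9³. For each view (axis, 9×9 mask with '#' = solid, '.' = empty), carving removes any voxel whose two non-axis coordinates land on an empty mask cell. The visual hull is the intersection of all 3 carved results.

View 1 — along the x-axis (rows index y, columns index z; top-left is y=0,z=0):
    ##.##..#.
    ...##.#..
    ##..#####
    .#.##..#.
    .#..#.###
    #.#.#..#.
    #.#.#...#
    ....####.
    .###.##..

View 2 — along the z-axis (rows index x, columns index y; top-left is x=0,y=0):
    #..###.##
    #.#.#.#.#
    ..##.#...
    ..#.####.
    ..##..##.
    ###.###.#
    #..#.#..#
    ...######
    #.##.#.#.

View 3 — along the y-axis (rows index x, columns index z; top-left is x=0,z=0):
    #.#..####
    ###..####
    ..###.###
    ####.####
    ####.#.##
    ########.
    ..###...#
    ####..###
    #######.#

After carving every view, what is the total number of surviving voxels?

initial block: 9^3 = 729
V1 x: intersect with YZ mask (41 set) -- 369 left
V2 z: intersect with XY mask (45 set) -- 212 left
V3 y: intersect with XZ mask (61 set) -- 153 left

remaining voxels: 153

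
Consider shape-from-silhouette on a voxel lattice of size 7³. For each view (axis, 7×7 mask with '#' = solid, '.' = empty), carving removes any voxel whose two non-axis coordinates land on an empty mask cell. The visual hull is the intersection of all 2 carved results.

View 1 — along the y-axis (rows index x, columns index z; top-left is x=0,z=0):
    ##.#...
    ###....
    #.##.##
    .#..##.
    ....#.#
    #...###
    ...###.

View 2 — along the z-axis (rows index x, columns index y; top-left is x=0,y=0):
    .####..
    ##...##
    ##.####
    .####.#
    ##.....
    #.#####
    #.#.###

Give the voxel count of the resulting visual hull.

voxel count = 112

full grid |V| = 343
after view 1 [y-axis, 23 of 49 cells solid] → remaining = 161
after view 2 [z-axis, 32 of 49 cells solid] → remaining = 112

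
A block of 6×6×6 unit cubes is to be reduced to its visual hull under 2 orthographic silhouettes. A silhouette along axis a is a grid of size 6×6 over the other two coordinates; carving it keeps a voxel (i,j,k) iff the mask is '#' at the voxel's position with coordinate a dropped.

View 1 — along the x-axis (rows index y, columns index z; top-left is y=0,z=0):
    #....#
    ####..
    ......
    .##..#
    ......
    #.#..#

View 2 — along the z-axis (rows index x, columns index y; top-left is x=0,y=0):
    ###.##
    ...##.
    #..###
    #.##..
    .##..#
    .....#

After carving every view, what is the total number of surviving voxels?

start: 6×6×6 = 216 voxels
  1. axis=0 (YZ plane), |mask|=12  ⇒  voxels=72
  2. axis=2 (XY plane), |mask|=18  ⇒  voxels=35

35 voxels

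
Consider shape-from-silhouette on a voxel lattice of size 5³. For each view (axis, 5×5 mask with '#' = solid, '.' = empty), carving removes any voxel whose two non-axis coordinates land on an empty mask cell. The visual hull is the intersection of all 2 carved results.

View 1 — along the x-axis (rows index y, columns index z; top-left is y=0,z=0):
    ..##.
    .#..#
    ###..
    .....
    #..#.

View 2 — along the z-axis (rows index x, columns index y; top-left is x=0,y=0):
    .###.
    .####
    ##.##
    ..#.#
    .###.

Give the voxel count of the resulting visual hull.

before carving: 125 voxels (5×5×5)
after view 1 [x-axis, 9 of 25 cells solid] → remaining = 45
after view 2 [z-axis, 16 of 25 cells solid] → remaining = 28

remaining voxels: 28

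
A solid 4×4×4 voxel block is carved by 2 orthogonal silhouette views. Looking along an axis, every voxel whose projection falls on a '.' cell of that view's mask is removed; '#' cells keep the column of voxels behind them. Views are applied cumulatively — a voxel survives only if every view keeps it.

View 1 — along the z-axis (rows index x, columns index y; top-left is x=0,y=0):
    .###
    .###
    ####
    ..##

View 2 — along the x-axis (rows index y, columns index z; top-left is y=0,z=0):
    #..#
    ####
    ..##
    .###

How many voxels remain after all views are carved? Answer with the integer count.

voxel count = 34

initial block: 4^3 = 64
V1 z: intersect with XY mask (12 set) -- 48 left
V2 x: intersect with YZ mask (11 set) -- 34 left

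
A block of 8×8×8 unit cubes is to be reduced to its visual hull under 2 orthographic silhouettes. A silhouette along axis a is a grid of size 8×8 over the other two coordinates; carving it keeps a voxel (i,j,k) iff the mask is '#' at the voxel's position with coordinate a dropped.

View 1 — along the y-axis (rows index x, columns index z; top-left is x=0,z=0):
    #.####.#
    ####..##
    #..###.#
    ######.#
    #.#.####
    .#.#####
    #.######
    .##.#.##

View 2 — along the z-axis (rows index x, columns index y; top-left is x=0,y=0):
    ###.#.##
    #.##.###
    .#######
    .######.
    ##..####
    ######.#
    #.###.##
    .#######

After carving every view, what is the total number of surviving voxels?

remaining voxels: 304

start: 8×8×8 = 512 voxels
step 1: project along y, AND mask (48/64) → |grid| = 384
step 2: project along z, AND mask (51/64) → |grid| = 304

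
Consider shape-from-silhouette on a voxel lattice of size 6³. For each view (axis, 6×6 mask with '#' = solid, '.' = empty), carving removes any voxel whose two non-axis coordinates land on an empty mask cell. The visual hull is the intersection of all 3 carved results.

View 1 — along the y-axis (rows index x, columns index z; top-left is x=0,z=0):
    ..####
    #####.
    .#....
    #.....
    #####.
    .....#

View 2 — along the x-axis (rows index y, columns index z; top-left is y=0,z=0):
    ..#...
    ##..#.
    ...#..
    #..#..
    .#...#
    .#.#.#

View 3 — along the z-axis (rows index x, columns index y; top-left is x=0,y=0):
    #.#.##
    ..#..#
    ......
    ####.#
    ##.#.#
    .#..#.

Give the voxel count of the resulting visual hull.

remaining voxels: 19

full grid |V| = 216
V1 y: intersect with XZ mask (17 set) -- 102 left
V2 x: intersect with YZ mask (12 set) -- 34 left
V3 z: intersect with XY mask (17 set) -- 19 left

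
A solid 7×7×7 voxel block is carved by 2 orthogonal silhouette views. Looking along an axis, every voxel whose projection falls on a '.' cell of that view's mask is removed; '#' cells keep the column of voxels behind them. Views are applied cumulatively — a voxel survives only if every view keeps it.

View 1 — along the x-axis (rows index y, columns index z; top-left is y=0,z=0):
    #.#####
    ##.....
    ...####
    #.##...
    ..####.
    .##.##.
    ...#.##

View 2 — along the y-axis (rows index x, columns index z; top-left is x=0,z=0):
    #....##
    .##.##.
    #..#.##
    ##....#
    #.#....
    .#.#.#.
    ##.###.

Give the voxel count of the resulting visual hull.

before carving: 343 voxels (7×7×7)
  1. axis=0 (YZ plane), |mask|=26  ⇒  voxels=182
  2. axis=1 (XZ plane), |mask|=24  ⇒  voxels=88

|visual hull| = 88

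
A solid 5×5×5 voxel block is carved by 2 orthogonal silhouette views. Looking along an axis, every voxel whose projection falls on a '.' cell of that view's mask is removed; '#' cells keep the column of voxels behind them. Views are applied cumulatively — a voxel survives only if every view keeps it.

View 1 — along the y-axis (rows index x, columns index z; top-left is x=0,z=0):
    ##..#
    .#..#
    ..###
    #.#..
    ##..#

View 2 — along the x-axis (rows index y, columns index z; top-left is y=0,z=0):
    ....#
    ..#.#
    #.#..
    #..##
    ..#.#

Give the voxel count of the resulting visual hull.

full grid |V| = 125
carve view 1 (along y, XZ-mask fill 13/25): 65 voxels remain
carve view 2 (along x, YZ-mask fill 10/25): 29 voxels remain

remaining voxels: 29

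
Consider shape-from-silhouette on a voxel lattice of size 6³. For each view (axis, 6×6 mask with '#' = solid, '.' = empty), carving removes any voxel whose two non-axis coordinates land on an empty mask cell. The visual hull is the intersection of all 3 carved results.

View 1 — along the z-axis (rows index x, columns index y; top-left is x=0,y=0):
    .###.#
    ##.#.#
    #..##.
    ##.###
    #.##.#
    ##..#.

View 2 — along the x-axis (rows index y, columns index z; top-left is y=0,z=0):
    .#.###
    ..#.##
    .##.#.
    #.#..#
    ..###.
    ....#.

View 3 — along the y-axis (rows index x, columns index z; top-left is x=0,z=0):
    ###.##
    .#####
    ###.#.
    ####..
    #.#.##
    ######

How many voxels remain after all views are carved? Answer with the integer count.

remaining voxels: 51

initial block: 6^3 = 216
[1] z-view keeps 23 columns → grid now 138
[2] x-view keeps 17 columns → grid now 66
[3] y-view keeps 28 columns → grid now 51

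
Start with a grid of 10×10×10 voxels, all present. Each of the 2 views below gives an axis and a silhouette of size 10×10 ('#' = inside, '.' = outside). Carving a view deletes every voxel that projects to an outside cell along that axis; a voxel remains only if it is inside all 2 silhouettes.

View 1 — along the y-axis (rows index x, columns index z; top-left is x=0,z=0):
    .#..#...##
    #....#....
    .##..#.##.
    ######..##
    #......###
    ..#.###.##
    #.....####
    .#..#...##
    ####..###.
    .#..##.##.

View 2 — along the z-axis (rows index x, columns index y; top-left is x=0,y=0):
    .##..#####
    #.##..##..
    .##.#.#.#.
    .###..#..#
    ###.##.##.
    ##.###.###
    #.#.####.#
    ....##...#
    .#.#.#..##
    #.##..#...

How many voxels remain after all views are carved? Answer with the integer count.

remaining voxels: 281

start: 10×10×10 = 1000 voxels
  1. axis=1 (XZ plane), |mask|=50  ⇒  voxels=500
  2. axis=2 (XY plane), |mask|=56  ⇒  voxels=281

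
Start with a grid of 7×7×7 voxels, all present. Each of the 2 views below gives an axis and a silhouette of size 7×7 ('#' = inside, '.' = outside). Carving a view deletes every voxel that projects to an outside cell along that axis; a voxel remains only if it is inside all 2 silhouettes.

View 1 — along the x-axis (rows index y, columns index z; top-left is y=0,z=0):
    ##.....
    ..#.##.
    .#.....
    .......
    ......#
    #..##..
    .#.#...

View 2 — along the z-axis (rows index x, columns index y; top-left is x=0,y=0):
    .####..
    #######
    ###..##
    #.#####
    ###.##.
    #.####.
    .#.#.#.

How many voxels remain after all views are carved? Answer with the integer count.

start: 7×7×7 = 343 voxels
  1. axis=0 (YZ plane), |mask|=12  ⇒  voxels=84
  2. axis=2 (XY plane), |mask|=35  ⇒  voxels=60

voxel count = 60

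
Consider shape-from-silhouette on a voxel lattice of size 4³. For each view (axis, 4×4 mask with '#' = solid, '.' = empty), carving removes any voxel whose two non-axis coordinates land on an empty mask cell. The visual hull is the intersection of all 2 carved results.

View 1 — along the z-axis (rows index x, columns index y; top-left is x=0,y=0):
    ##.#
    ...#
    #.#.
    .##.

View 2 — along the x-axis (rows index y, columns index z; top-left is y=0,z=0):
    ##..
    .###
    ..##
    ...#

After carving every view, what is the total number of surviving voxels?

remaining voxels: 16

before carving: 64 voxels (4×4×4)
[1] z-view keeps 8 columns → grid now 32
[2] x-view keeps 8 columns → grid now 16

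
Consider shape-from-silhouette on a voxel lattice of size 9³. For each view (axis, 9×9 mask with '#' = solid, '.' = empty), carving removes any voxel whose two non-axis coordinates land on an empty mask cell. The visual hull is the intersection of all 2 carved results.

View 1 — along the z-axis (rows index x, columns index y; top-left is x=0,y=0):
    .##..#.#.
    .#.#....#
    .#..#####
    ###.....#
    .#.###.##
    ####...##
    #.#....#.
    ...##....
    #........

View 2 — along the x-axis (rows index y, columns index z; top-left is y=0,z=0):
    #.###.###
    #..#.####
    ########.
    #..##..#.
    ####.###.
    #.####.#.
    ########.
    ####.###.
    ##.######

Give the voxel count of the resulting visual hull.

voxel count = 234

before carving: 729 voxels (9×9×9)
[1] z-view keeps 35 columns → grid now 315
[2] x-view keeps 61 columns → grid now 234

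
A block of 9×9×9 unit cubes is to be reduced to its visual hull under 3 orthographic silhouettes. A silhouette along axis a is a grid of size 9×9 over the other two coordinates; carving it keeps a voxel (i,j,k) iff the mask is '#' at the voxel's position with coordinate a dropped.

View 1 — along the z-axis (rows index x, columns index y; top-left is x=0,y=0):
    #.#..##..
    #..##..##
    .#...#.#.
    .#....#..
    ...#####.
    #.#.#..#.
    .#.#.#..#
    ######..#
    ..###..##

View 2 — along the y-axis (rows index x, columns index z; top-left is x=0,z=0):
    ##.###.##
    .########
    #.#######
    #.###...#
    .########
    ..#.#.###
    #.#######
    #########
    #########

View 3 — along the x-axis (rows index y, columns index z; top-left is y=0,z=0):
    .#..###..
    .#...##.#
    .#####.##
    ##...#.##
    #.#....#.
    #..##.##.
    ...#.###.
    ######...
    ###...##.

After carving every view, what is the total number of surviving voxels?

154 voxels

full grid |V| = 729
  1. axis=2 (XY plane), |mask|=39  ⇒  voxels=351
  2. axis=1 (XZ plane), |mask|=67  ⇒  voxels=302
  3. axis=0 (YZ plane), |mask|=43  ⇒  voxels=154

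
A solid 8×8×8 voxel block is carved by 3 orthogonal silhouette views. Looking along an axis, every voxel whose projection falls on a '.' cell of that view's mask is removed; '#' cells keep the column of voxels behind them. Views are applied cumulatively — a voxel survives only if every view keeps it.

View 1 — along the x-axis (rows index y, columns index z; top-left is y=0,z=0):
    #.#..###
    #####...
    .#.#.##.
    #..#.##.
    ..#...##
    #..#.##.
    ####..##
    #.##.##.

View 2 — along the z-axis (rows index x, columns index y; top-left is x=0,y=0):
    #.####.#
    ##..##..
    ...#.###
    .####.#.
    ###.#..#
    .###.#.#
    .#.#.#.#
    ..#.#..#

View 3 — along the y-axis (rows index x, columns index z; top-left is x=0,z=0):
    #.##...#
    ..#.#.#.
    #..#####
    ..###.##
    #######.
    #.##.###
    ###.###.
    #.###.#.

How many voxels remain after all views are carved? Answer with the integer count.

111 voxels

start: 8×8×8 = 512 voxels
V1 x: intersect with YZ mask (36 set) -- 288 left
V2 z: intersect with XY mask (36 set) -- 157 left
V3 y: intersect with XZ mask (42 set) -- 111 left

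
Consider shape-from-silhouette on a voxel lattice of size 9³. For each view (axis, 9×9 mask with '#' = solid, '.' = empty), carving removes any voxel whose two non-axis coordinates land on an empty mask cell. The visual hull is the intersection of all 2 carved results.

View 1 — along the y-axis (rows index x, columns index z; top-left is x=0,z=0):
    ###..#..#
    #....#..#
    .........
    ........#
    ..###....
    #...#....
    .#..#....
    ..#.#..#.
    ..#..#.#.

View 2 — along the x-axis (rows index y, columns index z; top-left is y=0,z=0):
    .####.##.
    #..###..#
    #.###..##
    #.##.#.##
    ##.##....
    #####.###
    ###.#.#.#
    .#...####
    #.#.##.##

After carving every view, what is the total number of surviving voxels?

initial block: 9^3 = 729
carve view 1 (along y, XZ-mask fill 22/81): 198 voxels remain
carve view 2 (along x, YZ-mask fill 52/81): 134 voxels remain

134 voxels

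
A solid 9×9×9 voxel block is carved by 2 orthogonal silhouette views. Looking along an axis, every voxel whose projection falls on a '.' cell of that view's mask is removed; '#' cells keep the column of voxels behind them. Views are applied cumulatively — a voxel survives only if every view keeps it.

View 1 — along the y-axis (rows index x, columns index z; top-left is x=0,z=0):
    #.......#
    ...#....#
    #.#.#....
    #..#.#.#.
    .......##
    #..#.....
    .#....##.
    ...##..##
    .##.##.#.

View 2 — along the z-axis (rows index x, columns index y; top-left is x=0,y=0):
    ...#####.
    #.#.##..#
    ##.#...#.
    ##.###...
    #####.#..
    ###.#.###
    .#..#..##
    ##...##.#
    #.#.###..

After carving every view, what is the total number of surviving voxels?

initial block: 9^3 = 729
after view 1 [y-axis, 27 of 81 cells solid] → remaining = 243
after view 2 [z-axis, 46 of 81 cells solid] → remaining = 135

|visual hull| = 135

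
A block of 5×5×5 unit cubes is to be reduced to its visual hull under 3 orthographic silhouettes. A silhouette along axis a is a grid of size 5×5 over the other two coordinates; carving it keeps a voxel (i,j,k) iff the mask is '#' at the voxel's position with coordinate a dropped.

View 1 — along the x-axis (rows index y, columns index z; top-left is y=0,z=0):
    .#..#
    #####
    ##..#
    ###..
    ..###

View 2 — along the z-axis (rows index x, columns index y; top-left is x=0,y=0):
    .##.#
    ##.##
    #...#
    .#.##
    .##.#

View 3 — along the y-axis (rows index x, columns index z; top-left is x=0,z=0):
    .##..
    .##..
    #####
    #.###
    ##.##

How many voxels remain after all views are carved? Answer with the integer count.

voxel count = 33

before carving: 125 voxels (5×5×5)
[1] x-view keeps 16 columns → grid now 80
[2] z-view keeps 15 columns → grid now 51
[3] y-view keeps 17 columns → grid now 33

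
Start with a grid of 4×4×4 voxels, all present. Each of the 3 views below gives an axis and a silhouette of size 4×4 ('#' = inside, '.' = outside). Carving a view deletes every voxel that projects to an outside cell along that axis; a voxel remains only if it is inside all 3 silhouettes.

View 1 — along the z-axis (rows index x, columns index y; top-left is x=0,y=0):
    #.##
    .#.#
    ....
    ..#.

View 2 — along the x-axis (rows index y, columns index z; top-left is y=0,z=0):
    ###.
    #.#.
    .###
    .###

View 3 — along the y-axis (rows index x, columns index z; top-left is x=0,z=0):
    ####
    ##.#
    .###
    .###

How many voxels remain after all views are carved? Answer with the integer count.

voxel count = 15

before carving: 64 voxels (4×4×4)
  1. axis=2 (XY plane), |mask|=6  ⇒  voxels=24
  2. axis=0 (YZ plane), |mask|=11  ⇒  voxels=17
  3. axis=1 (XZ plane), |mask|=13  ⇒  voxels=15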